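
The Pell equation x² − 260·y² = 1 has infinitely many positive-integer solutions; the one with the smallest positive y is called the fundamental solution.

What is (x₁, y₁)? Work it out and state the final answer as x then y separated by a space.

129 8

[16; 8,32] for √260; ℓ=2 ⇒ convergent index 1
step 0: (16, 1)  from 16·(1,0) + (0,1)
step 1: (129, 8)  from 8·(16,1) + (1,0)
fundamental: x₁=129, y₁=8  (since 16641 − 260·64 = 1)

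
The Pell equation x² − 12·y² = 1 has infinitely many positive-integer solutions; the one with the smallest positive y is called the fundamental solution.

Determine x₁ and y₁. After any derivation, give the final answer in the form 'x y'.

7 2

d=12: √d = [3; 2,6] (ℓ=2, even), read p_1/q_1
a_0=3:  p_0=3·1+0=3,  q_0=3·0+1=1
a_1=2:  p_1=2·3+1=7,  q_1=2·1+0=2
→ (7, 2).  Check: 7²=49, 12·2²=48, difference 1.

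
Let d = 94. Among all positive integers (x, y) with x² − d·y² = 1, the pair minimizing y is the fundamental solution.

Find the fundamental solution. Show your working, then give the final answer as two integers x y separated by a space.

2143295 221064

d=94: √d = [9; 1,2,3,1,1,…,2,1,18] (ℓ=16, even), read p_15/q_15
a_0=9:  p_0=9·1+0=9,  q_0=9·0+1=1
…
a_4=1:  p_4=1·97+29=126,  q_4=1·10+3=13
a_5=1:  p_5=1·126+97=223,  q_5=1·13+10=23
a_6=5:  p_6=5·223+126=1241,  q_6=5·23+13=128
a_7=1:  p_7=1·1241+223=1464,  q_7=1·128+23=151
…
a_9=1:  p_9=1·12953+1464=14417,  q_9=1·1336+151=1487
a_10=5:  p_10=5·14417+12953=85038,  q_10=5·1487+1336=8771
…
a_12=1:  p_12=1·99455+85038=184493,  q_12=1·10258+8771=19029
…
a_14=2:  p_14=2·652934+184493=1490361,  q_14=2·67345+19029=153719
a_15=1:  p_15=1·1490361+652934=2143295,  q_15=1·153719+67345=221064
(x₁, y₁) = (2143295, 221064);  2143295² − 94·221064² = 1 ✓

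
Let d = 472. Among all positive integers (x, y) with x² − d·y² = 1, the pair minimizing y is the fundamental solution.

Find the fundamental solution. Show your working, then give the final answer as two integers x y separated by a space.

306917 14127

√472 = [21; 1,2,1,1,1,…,2,1,42, …], period ℓ=14 (even) → k=13
a_0=21:  p_0=21·1+0=21,  q_0=21·0+1=1
a_1=1:  p_1=1·21+1=22,  q_1=1·1+0=1
a_2=2:  p_2=2·22+21=65,  q_2=2·1+1=3
a_3=1:  p_3=1·65+22=87,  q_3=1·3+1=4
a_4=1:  p_4=1·87+65=152,  q_4=1·4+3=7
…
a_8=4:  p_8=4·5779+1108=24224,  q_8=4·266+51=1115
…
a_10=1:  p_10=1·30003+24224=54227,  q_10=1·1381+1115=2496
a_11=1:  p_11=1·54227+30003=84230,  q_11=1·2496+1381=3877
a_12=2:  p_12=2·84230+54227=222687,  q_12=2·3877+2496=10250
a_13=1:  p_13=1·222687+84230=306917,  q_13=1·10250+3877=14127
→ (306917, 14127).  Check: 306917²=94198044889, 472·14127²=94198044888, difference 1.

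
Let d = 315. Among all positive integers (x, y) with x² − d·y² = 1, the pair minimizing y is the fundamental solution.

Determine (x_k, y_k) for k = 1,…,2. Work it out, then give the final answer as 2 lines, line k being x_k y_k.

d=315: √d = [17; 1,2,1,34] (ℓ=4, even), read p_3/q_3
step 0: (17, 1)  from 17·(1,0) + (0,1)
step 1: (18, 1)  from 1·(17,1) + (1,0)
step 2: (53, 3)  from 2·(18,1) + (17,1)
step 3: (71, 4)  from 1·(53,3) + (18,1)
→ (71, 4).  Check: 71²=5041, 315·4²=5040, difference 1.
(x_2, y_2) = (71·71 + 315·4·4, 71·4 + 4·71) = (10081, 568)

71 4
10081 568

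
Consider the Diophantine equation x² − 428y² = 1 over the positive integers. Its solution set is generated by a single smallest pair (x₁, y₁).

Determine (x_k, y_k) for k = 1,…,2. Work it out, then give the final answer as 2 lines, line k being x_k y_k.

1850887 89466
6851565373537 331182912684

[20; 1,2,4,1,5,10,5,1,4,2,1,40] for √428; ℓ=12 ⇒ convergent index 11
i=0: a=20 ⇒ p=20, q=1
…
i=6: a=10 ⇒ p=19571, q=946
…
i=8: a=1 ⇒ p=119350, q=5769
…
i=10: a=2 ⇒ p=1273708, q=61567
i=11: a=1 ⇒ p=1850887, q=89466
→ (1850887, 89466).  Check: 1850887²=3425782686769, 428·89466²=3425782686768, difference 1.
(1850887+89466√428)^2 = 6851565373537 + 331182912684√428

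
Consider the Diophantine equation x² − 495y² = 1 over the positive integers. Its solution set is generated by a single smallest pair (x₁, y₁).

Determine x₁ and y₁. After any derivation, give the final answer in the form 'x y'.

d=495: √d = [22; 4,44] (ℓ=2, even), read p_1/q_1
a_0=22:  p_0=22·1+0=22,  q_0=22·0+1=1
a_1=4:  p_1=4·22+1=89,  q_1=4·1+0=4
(x₁, y₁) = (89, 4);  89² − 495·4² = 1 ✓

89 4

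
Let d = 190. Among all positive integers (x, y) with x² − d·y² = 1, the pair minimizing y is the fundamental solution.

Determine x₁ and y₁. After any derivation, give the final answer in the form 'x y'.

52021 3774

[13; 1,3,1,1,1,…,3,1,26] for √190; ℓ=14 ⇒ convergent index 13
k=0  a_k=13  p_k/q_k = 13/1
…
k=2  a_k=3  p_k/q_k = 55/4
…
k=4  a_k=1  p_k/q_k = 124/9
k=5  a_k=1  p_k/q_k = 193/14
k=6  a_k=2  p_k/q_k = 510/37
…
k=12  a_k=3  p_k/q_k = 40787/2959
k=13  a_k=1  p_k/q_k = 52021/3774
→ (52021, 3774).  Check: 52021²=2706184441, 190·3774²=2706184440, difference 1.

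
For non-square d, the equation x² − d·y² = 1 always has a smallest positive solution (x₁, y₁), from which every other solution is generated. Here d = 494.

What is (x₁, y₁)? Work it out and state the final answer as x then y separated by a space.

d=494: √d = [22; 4,2,2,1,2,1,2,2,4,44] (ℓ=10, even), read p_9/q_9
k=0  a_k=22  p_k/q_k = 22/1
k=1  a_k=4  p_k/q_k = 89/4
k=2  a_k=2  p_k/q_k = 200/9
…
k=5  a_k=2  p_k/q_k = 1867/84
…
k=7  a_k=2  p_k/q_k = 6979/314
k=8  a_k=2  p_k/q_k = 16514/743
k=9  a_k=4  p_k/q_k = 73035/3286
fundamental: x₁=73035, y₁=3286  (since 5334111225 − 494·10797796 = 1)

73035 3286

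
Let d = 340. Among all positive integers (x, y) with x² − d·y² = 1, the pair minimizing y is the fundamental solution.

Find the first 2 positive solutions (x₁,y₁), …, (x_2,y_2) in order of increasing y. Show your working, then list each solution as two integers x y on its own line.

√340 = [18; 2,3,1,1,1,…,3,2,36, …], period ℓ=14 (even) → k=13
i=0: a=18 ⇒ p=18, q=1
…
i=3: a=1 ⇒ p=166, q=9
…
i=7: a=8 ⇒ p=6509, q=353
i=8: a=1 ⇒ p=7265, q=394
i=9: a=1 ⇒ p=13774, q=747
i=10: a=1 ⇒ p=21039, q=1141
i=11: a=1 ⇒ p=34813, q=1888
i=12: a=3 ⇒ p=125478, q=6805
i=13: a=2 ⇒ p=285769, q=15498
(x₁, y₁) = (285769, 15498);  285769² − 340·15498² = 1 ✓
(285769+15498√340)^2 = 163327842721 + 8857695924√340

285769 15498
163327842721 8857695924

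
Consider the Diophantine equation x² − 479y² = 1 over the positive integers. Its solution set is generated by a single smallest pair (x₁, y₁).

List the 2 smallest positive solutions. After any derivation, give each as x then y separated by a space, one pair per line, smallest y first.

2989440 136591
17873503027199 816661198080

d=479: √d = [21; 1,7,1,3,2,21,2,3,1,7,1,42] (ℓ=12, even), read p_11/q_11
step 0: (21, 1)  from 21·(1,0) + (0,1)
…
step 7: (75879, 3467)  from 2·(37075,1694) + (1729,79)
…
step 10: (2648849, 121029)  from 7·(340591,15562) + (264712,12095)
step 11: (2989440, 136591)  from 1·(2648849,121029) + (340591,15562)
→ (2989440, 136591).  Check: 2989440²=8936751513600, 479·136591²=8936751513599, difference 1.
n=2: (2989440,136591)∘(2989440,136591) = (2989440·2989440+479·136591·136591, 2989440·136591+136591·2989440) = (17873503027199,816661198080)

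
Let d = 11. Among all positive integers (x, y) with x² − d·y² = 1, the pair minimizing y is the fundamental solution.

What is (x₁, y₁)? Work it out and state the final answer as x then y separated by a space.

10 3

√11 = [3; 3,6, …], period ℓ=2 (even) → k=1
k=0  a_k=3  p_k/q_k = 3/1
k=1  a_k=3  p_k/q_k = 10/3
(x₁, y₁) = (10, 3);  10² − 11·3² = 1 ✓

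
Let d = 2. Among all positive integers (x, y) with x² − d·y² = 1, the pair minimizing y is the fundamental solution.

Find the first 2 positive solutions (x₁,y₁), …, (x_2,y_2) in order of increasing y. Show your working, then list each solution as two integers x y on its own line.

d=2: √d = [1; 2] (ℓ=1, odd), read p_1/q_1
i=0: a=1 ⇒ p=1, q=1
i=1: a=2 ⇒ p=3, q=2
→ (3, 2).  Check: 3²=9, 2·2²=8, difference 1.
k=2:  x_2 = 3·3+2·2·2 = 17,  y_2 = 3·2+2·3 = 12

3 2
17 12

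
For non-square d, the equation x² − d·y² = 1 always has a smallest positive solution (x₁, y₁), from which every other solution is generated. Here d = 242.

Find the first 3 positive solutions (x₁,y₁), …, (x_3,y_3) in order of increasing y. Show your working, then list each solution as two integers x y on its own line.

19601 1260
768398401 49394520
30122754096401 1936363971780

√242 = [15; 1,1,3,1,14,1,3,1,1,30, …], period ℓ=10 (even) → k=9
i=0: a=15 ⇒ p=15, q=1
i=1: a=1 ⇒ p=16, q=1
…
i=5: a=14 ⇒ p=2069, q=133
i=6: a=1 ⇒ p=2209, q=142
…
i=8: a=1 ⇒ p=10905, q=701
i=9: a=1 ⇒ p=19601, q=1260
(x₁, y₁) = (19601, 1260);  19601² − 242·1260² = 1 ✓
(x_2, y_2) = (19601·19601 + 242·1260·1260, 19601·1260 + 1260·19601) = (768398401, 49394520)
(x_3, y_3) = (19601·768398401 + 242·1260·49394520, 19601·49394520 + 1260·768398401) = (30122754096401, 1936363971780)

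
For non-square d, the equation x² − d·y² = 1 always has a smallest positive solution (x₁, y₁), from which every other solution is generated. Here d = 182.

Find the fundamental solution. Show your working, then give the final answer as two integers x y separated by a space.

√182 → a₀=13, period (2,26); ℓ=2 even so k=1
step 0: (13, 1)  from 13·(1,0) + (0,1)
step 1: (27, 2)  from 2·(13,1) + (1,0)
fundamental: x₁=27, y₁=2  (since 729 − 182·4 = 1)

27 2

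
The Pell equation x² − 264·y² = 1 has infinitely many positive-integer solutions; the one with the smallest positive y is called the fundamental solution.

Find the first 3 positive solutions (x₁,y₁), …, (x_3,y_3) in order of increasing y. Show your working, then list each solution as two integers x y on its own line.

[16; 4,32] for √264; ℓ=2 ⇒ convergent index 1
a_0=16:  p_0=16·1+0=16,  q_0=16·0+1=1
a_1=4:  p_1=4·16+1=65,  q_1=4·1+0=4
→ (65, 4).  Check: 65²=4225, 264·4²=4224, difference 1.
k=2:  x_2 = 65·65+264·4·4 = 8449,  y_2 = 65·4+4·65 = 520
k=3:  x_3 = 65·8449+264·4·520 = 1098305,  y_3 = 65·520+4·8449 = 67596

65 4
8449 520
1098305 67596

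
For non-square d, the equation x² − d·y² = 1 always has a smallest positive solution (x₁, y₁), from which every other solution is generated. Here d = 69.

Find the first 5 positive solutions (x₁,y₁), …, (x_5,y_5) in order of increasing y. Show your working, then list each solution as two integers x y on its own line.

√69 = [8; 3,3,1,4,1,3,3,16, …], period ℓ=8 (even) → k=7
a_0=8:  p_0=8·1+0=8,  q_0=8·0+1=1
a_1=3:  p_1=3·8+1=25,  q_1=3·1+0=3
…
a_3=1:  p_3=1·83+25=108,  q_3=1·10+3=13
a_4=4:  p_4=4·108+83=515,  q_4=4·13+10=62
a_5=1:  p_5=1·515+108=623,  q_5=1·62+13=75
a_6=3:  p_6=3·623+515=2384,  q_6=3·75+62=287
a_7=3:  p_7=3·2384+623=7775,  q_7=3·287+75=936
(x₁, y₁) = (7775, 936);  7775² − 69·936² = 1 ✓
(x_2, y_2) = (7775·7775 + 69·936·936, 7775·936 + 936·7775) = (120901249, 14554800)
(x_3, y_3) = (7775·120901249 + 69·936·14554800, 7775·14554800 + 936·120901249) = (1880014414175, 226327139064)
(x_4, y_4) = (7775·1880014414175 + 69·936·226327139064, 7775·226327139064 + 936·1880014414175) = (29234224019520001, 3519386997890400)
(x_5, y_5) = (7775·29234224019520001 + 69·936·3519386997890400, 7775·3519386997890400 + 936·29234224019520001) = (454592181623521601375, 54726467590868580936)

7775 936
120901249 14554800
1880014414175 226327139064
29234224019520001 3519386997890400
454592181623521601375 54726467590868580936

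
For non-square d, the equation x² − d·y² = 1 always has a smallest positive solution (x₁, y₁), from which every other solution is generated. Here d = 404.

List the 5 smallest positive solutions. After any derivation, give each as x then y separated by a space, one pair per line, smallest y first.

√404 → a₀=20, period (10,40); ℓ=2 even so k=1
a_0=20:  p_0=20·1+0=20,  q_0=20·0+1=1
a_1=10:  p_1=10·20+1=201,  q_1=10·1+0=10
→ (201, 10).  Check: 201²=40401, 404·10²=40400, difference 1.
(201+10√404)^2 = 80801 + 4020√404
(201+10√404)^3 = 32481801 + 1616030√404
(201+10√404)^4 = 13057603201 + 649640040√404
(201+10√404)^5 = 5249124005001 + 261153680050√404

201 10
80801 4020
32481801 1616030
13057603201 649640040
5249124005001 261153680050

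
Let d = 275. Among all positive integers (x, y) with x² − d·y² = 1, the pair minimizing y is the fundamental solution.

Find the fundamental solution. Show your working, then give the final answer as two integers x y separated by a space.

d=275: √d = [16; 1,1,2,1,1,32] (ℓ=6, even), read p_5/q_5
k=0  a_k=16  p_k/q_k = 16/1
…
k=3  a_k=2  p_k/q_k = 83/5
k=4  a_k=1  p_k/q_k = 116/7
k=5  a_k=1  p_k/q_k = 199/12
fundamental: x₁=199, y₁=12  (since 39601 − 275·144 = 1)

199 12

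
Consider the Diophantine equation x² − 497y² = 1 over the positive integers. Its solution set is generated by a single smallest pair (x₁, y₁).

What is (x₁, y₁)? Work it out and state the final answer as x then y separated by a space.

1201887 53912

d=497: √d = [22; 3,2,2,5,6,5,2,2,3,44] (ℓ=10, even), read p_9/q_9
step 0: (22, 1)  from 22·(1,0) + (0,1)
step 1: (67, 3)  from 3·(22,1) + (1,0)
step 2: (156, 7)  from 2·(67,3) + (22,1)
step 3: (379, 17)  from 2·(156,7) + (67,3)
…
step 5: (12685, 569)  from 6·(2051,92) + (379,17)
step 6: (65476, 2937)  from 5·(12685,569) + (2051,92)
step 7: (143637, 6443)  from 2·(65476,2937) + (12685,569)
step 8: (352750, 15823)  from 2·(143637,6443) + (65476,2937)
step 9: (1201887, 53912)  from 3·(352750,15823) + (143637,6443)
→ (1201887, 53912).  Check: 1201887²=1444532360769, 497·53912²=1444532360768, difference 1.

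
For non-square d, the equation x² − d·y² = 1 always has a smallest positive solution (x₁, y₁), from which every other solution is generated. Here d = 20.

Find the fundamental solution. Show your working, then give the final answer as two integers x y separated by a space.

d=20: √d = [4; 2,8] (ℓ=2, even), read p_1/q_1
step 0: (4, 1)  from 4·(1,0) + (0,1)
step 1: (9, 2)  from 2·(4,1) + (1,0)
fundamental: x₁=9, y₁=2  (since 81 − 20·4 = 1)

9 2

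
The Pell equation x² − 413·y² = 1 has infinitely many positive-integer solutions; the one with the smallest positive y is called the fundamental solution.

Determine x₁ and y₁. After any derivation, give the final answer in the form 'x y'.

d=413: √d = [20; 3,9,1,4,1,9,3,40] (ℓ=8, even), read p_7/q_7
a_0=20:  p_0=20·1+0=20,  q_0=20·0+1=1
a_1=3:  p_1=3·20+1=61,  q_1=3·1+0=3
a_2=9:  p_2=9·61+20=569,  q_2=9·3+1=28
a_3=1:  p_3=1·569+61=630,  q_3=1·28+3=31
…
a_5=1:  p_5=1·3089+630=3719,  q_5=1·152+31=183
a_6=9:  p_6=9·3719+3089=36560,  q_6=9·183+152=1799
a_7=3:  p_7=3·36560+3719=113399,  q_7=3·1799+183=5580
fundamental: x₁=113399, y₁=5580  (since 12859333201 − 413·31136400 = 1)

113399 5580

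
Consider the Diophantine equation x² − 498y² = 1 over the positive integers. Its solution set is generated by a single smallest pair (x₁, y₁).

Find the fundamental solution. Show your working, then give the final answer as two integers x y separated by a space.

179777 8056

√498 → a₀=22, period (3,6,22,6,3,44); ℓ=6 even so k=5
a_0=22:  p_0=22·1+0=22,  q_0=22·0+1=1
…
a_2=6:  p_2=6·67+22=424,  q_2=6·3+1=19
a_3=22:  p_3=22·424+67=9395,  q_3=22·19+3=421
a_4=6:  p_4=6·9395+424=56794,  q_4=6·421+19=2545
a_5=3:  p_5=3·56794+9395=179777,  q_5=3·2545+421=8056
fundamental: x₁=179777, y₁=8056  (since 32319769729 − 498·64899136 = 1)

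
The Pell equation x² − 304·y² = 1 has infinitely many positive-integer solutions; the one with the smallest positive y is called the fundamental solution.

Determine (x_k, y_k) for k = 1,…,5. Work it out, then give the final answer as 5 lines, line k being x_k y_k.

d=304: √d = [17; 2,3,2,1,1,1,1,1,2,3,2,34] (ℓ=12, even), read p_11/q_11
i=0: a=17 ⇒ p=17, q=1
…
i=6: a=1 ⇒ p=1081, q=62
i=7: a=1 ⇒ p=1761, q=101
…
i=10: a=3 ⇒ p=25177, q=1444
i=11: a=2 ⇒ p=57799, q=3315
(x₁, y₁) = (57799, 3315);  57799² − 304·3315² = 1 ✓
(57799+3315√304)^2 = 6681448801 + 383207370√304
(57799+3315√304)^3 = 772362118440199 + 44298005553945√304
(57799+3315√304)^4 = 89283516160768675201 + 5120760845641726740√304
(57799+3315√304)^5 = 10320995900380175197444999 + 591949712190194322136575√304

57799 3315
6681448801 383207370
772362118440199 44298005553945
89283516160768675201 5120760845641726740
10320995900380175197444999 591949712190194322136575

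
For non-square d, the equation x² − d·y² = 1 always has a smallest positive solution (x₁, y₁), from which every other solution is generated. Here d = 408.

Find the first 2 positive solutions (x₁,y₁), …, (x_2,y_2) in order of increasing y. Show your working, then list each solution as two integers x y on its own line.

√408 = [20; 5,40, …], period ℓ=2 (even) → k=1
i=0: a=20 ⇒ p=20, q=1
i=1: a=5 ⇒ p=101, q=5
fundamental: x₁=101, y₁=5  (since 10201 − 408·25 = 1)
(101+5√408)^2 = 20401 + 1010√408

101 5
20401 1010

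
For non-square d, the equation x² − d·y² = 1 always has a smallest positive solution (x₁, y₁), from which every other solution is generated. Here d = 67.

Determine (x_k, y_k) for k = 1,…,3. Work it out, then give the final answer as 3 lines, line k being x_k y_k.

√67 → a₀=8, period (5,2,1,1,7,1,1,2,5,16); ℓ=10 even so k=9
step 0: (8, 1)  from 8·(1,0) + (0,1)
step 1: (41, 5)  from 5·(8,1) + (1,0)
…
step 3: (131, 16)  from 1·(90,11) + (41,5)
step 4: (221, 27)  from 1·(131,16) + (90,11)
step 5: (1678, 205)  from 7·(221,27) + (131,16)
…
step 8: (9053, 1106)  from 2·(3577,437) + (1899,232)
step 9: (48842, 5967)  from 5·(9053,1106) + (3577,437)
fundamental: x₁=48842, y₁=5967  (since 2385540964 − 67·35605089 = 1)
(48842+5967√67)^2 = 4771081927 + 582880428√67
(48842+5967√67)^3 = 466058366908226 + 56938091722785√67

48842 5967
4771081927 582880428
466058366908226 56938091722785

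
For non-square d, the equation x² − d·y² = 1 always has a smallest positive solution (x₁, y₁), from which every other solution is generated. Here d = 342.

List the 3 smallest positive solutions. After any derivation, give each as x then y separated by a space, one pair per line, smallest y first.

√342 → a₀=18, period (2,36); ℓ=2 even so k=1
i=0: a=18 ⇒ p=18, q=1
i=1: a=2 ⇒ p=37, q=2
fundamental: x₁=37, y₁=2  (since 1369 − 342·4 = 1)
(x_2, y_2) = (37·37 + 342·2·2, 37·2 + 2·37) = (2737, 148)
(x_3, y_3) = (37·2737 + 342·2·148, 37·148 + 2·2737) = (202501, 10950)

37 2
2737 148
202501 10950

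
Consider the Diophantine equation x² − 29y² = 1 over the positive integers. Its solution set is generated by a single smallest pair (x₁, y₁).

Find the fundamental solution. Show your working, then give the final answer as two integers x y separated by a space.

9801 1820

d=29: √d = [5; 2,1,1,2,10] (ℓ=5, odd), read p_9/q_9
i=0: a=5 ⇒ p=5, q=1
i=1: a=2 ⇒ p=11, q=2
…
i=3: a=1 ⇒ p=27, q=5
i=4: a=2 ⇒ p=70, q=13
i=5: a=10 ⇒ p=727, q=135
i=6: a=2 ⇒ p=1524, q=283
i=7: a=1 ⇒ p=2251, q=418
i=8: a=1 ⇒ p=3775, q=701
i=9: a=2 ⇒ p=9801, q=1820
(x₁, y₁) = (9801, 1820);  9801² − 29·1820² = 1 ✓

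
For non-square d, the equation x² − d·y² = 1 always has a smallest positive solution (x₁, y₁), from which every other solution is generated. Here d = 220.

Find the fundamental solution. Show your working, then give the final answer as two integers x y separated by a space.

89 6

[14; 1,4,1,28] for √220; ℓ=4 ⇒ convergent index 3
k=0  a_k=14  p_k/q_k = 14/1
…
k=2  a_k=4  p_k/q_k = 74/5
k=3  a_k=1  p_k/q_k = 89/6
(x₁, y₁) = (89, 6);  89² − 220·6² = 1 ✓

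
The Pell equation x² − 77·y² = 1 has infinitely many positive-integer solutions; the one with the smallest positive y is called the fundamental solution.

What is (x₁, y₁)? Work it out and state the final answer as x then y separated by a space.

351 40

√77 → a₀=8, period (1,3,2,3,1,16); ℓ=6 even so k=5
a_0=8:  p_0=8·1+0=8,  q_0=8·0+1=1
a_1=1:  p_1=1·8+1=9,  q_1=1·1+0=1
a_2=3:  p_2=3·9+8=35,  q_2=3·1+1=4
…
a_4=3:  p_4=3·79+35=272,  q_4=3·9+4=31
a_5=1:  p_5=1·272+79=351,  q_5=1·31+9=40
→ (351, 40).  Check: 351²=123201, 77·40²=123200, difference 1.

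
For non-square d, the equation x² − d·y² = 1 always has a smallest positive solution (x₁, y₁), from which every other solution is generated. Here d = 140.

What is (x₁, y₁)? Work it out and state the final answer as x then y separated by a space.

71 6

√140 → a₀=11, period (1,4,1,22); ℓ=4 even so k=3
i=0: a=11 ⇒ p=11, q=1
…
i=2: a=4 ⇒ p=59, q=5
i=3: a=1 ⇒ p=71, q=6
(x₁, y₁) = (71, 6);  71² − 140·6² = 1 ✓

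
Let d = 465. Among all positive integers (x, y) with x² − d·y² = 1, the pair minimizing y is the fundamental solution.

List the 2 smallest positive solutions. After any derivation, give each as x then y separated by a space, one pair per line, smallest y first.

15871 736
503777281 23362112

√465 = [21; 1,1,3,2,2,2,3,1,1,42, …], period ℓ=10 (even) → k=9
i=0: a=21 ⇒ p=21, q=1
…
i=2: a=1 ⇒ p=43, q=2
…
i=5: a=2 ⇒ p=841, q=39
…
i=8: a=1 ⇒ p=8949, q=415
i=9: a=1 ⇒ p=15871, q=736
→ (15871, 736).  Check: 15871²=251888641, 465·736²=251888640, difference 1.
(15871+736√465)^2 = 503777281 + 23362112√465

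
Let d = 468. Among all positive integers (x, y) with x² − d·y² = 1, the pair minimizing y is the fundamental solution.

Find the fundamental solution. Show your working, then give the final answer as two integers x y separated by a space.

[21; 1,1,1,2,1,1,1,42] for √468; ℓ=8 ⇒ convergent index 7
step 0: (21, 1)  from 21·(1,0) + (0,1)
…
step 6: (411, 19)  from 1·(238,11) + (173,8)
step 7: (649, 30)  from 1·(411,19) + (238,11)
fundamental: x₁=649, y₁=30  (since 421201 − 468·900 = 1)

649 30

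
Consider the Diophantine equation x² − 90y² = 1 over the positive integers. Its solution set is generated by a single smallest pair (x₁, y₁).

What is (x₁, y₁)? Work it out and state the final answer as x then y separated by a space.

19 2

[9; 2,18] for √90; ℓ=2 ⇒ convergent index 1
step 0: (9, 1)  from 9·(1,0) + (0,1)
step 1: (19, 2)  from 2·(9,1) + (1,0)
→ (19, 2).  Check: 19²=361, 90·2²=360, difference 1.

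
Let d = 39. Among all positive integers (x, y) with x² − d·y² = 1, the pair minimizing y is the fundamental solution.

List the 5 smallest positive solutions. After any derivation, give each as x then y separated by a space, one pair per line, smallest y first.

25 4
1249 200
62425 9996
3120001 499600
155937625 24970004

√39 = [6; 4,12, …], period ℓ=2 (even) → k=1
step 0: (6, 1)  from 6·(1,0) + (0,1)
step 1: (25, 4)  from 4·(6,1) + (1,0)
(x₁, y₁) = (25, 4);  25² − 39·4² = 1 ✓
(25+4√39)^2 = 1249 + 200√39
(25+4√39)^3 = 62425 + 9996√39
(25+4√39)^4 = 3120001 + 499600√39
(25+4√39)^5 = 155937625 + 24970004√39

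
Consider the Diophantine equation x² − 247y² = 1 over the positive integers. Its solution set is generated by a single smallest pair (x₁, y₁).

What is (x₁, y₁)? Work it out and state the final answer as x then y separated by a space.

85292 5427

√247 = [15; 1,2,1,1,9,1,9,1,1,2,1,30, …], period ℓ=12 (even) → k=11
i=0: a=15 ⇒ p=15, q=1
…
i=5: a=9 ⇒ p=1053, q=67
i=6: a=1 ⇒ p=1163, q=74
i=7: a=9 ⇒ p=11520, q=733
…
i=10: a=2 ⇒ p=61089, q=3887
i=11: a=1 ⇒ p=85292, q=5427
(x₁, y₁) = (85292, 5427);  85292² − 247·5427² = 1 ✓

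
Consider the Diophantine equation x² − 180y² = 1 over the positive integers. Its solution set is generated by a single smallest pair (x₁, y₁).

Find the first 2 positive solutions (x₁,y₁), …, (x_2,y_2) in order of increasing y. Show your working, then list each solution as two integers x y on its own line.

161 12
51841 3864

√180 = [13; 2,2,2,26, …], period ℓ=4 (even) → k=3
i=0: a=13 ⇒ p=13, q=1
…
i=2: a=2 ⇒ p=67, q=5
i=3: a=2 ⇒ p=161, q=12
fundamental: x₁=161, y₁=12  (since 25921 − 180·144 = 1)
(161+12√180)^2 = 51841 + 3864√180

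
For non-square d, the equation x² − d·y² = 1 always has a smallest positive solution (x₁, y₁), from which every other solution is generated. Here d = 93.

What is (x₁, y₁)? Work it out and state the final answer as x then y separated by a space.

12151 1260

[9; 1,1,1,4,6,4,1,1,1,18] for √93; ℓ=10 ⇒ convergent index 9
step 0: (9, 1)  from 9·(1,0) + (0,1)
step 1: (10, 1)  from 1·(9,1) + (1,0)
…
step 3: (29, 3)  from 1·(19,2) + (10,1)
…
step 8: (7821, 811)  from 1·(4330,449) + (3491,362)
step 9: (12151, 1260)  from 1·(7821,811) + (4330,449)
(x₁, y₁) = (12151, 1260);  12151² − 93·1260² = 1 ✓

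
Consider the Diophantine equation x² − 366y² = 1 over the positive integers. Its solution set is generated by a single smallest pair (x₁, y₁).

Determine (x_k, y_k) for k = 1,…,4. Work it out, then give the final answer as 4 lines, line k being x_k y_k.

907925 47458
1648655611249 86176609300
2993711291685588725 156483795997357542
5436130649005627630680001 284151100961715516031400

d=366: √d = [19; 7,1,1,1,2,12,2,1,1,1,7,38] (ℓ=12, even), read p_11/q_11
step 0: (19, 1)  from 19·(1,0) + (0,1)
…
step 2: (153, 8)  from 1·(134,7) + (19,1)
…
step 4: (440, 23)  from 1·(287,15) + (153,8)
…
step 6: (14444, 755)  from 12·(1167,61) + (440,23)
step 7: (30055, 1571)  from 2·(14444,755) + (1167,61)
…
step 9: (74554, 3897)  from 1·(44499,2326) + (30055,1571)
step 10: (119053, 6223)  from 1·(74554,3897) + (44499,2326)
step 11: (907925, 47458)  from 7·(119053,6223) + (74554,3897)
(x₁, y₁) = (907925, 47458);  907925² − 366·47458² = 1 ✓
k=2:  x_2 = 907925·907925+366·47458·47458 = 1648655611249,  y_2 = 907925·47458+47458·907925 = 86176609300
k=3:  x_3 = 907925·1648655611249+366·47458·86176609300 = 2993711291685588725,  y_3 = 907925·86176609300+47458·1648655611249 = 156483795997357542
k=4:  x_4 = 907925·2993711291685588725+366·47458·156483795997357542 = 5436130649005627630680001,  y_4 = 907925·156483795997357542+47458·2993711291685588725 = 284151100961715516031400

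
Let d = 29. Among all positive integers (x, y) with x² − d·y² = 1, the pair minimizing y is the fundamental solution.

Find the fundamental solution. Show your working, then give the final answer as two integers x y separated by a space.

9801 1820

[5; 2,1,1,2,10] for √29; ℓ=5 ⇒ convergent index 9
step 0: (5, 1)  from 5·(1,0) + (0,1)
…
step 2: (16, 3)  from 1·(11,2) + (5,1)
…
step 4: (70, 13)  from 2·(27,5) + (16,3)
…
step 6: (1524, 283)  from 2·(727,135) + (70,13)
step 7: (2251, 418)  from 1·(1524,283) + (727,135)
step 8: (3775, 701)  from 1·(2251,418) + (1524,283)
step 9: (9801, 1820)  from 2·(3775,701) + (2251,418)
fundamental: x₁=9801, y₁=1820  (since 96059601 − 29·3312400 = 1)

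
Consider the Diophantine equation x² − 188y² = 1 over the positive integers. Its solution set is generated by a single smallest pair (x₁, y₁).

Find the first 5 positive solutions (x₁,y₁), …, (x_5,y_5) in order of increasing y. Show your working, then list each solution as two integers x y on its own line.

√188 = [13; 1,2,2,6,2,2,1,26, …], period ℓ=8 (even) → k=7
k=0  a_k=13  p_k/q_k = 13/1
k=1  a_k=1  p_k/q_k = 14/1
…
k=5  a_k=2  p_k/q_k = 1330/97
k=6  a_k=2  p_k/q_k = 3277/239
k=7  a_k=1  p_k/q_k = 4607/336
(x₁, y₁) = (4607, 336);  4607² − 188·336² = 1 ✓
n=2: (4607,336)∘(4607,336) = (4607·4607+188·336·336, 4607·336+336·4607) = (42448897,3095904)
n=3: (42448897,3095904)∘(4607,336) = (4607·42448897+188·336·3095904, 4607·3095904+336·42448897) = (391124132351,28525659120)
n=4: (391124132351,28525659120)∘(4607,336) = (4607·391124132351+188·336·28525659120, 4607·28525659120+336·391124132351) = (3603817713033217,262835420035776)
n=5: (3603817713033217,262835420035776)∘(4607,336) = (4607·3603817713033217+188·336·262835420035776, 4607·262835420035776+336·3603817713033217) = (33205576016763929087,2421765531683980944)

4607 336
42448897 3095904
391124132351 28525659120
3603817713033217 262835420035776
33205576016763929087 2421765531683980944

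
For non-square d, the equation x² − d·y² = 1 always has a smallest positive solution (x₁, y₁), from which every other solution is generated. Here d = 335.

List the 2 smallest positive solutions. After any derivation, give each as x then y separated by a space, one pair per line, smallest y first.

604 33
729631 39864

√335 = [18; 3,3,3,36, …], period ℓ=4 (even) → k=3
i=0: a=18 ⇒ p=18, q=1
…
i=2: a=3 ⇒ p=183, q=10
i=3: a=3 ⇒ p=604, q=33
fundamental: x₁=604, y₁=33  (since 364816 − 335·1089 = 1)
(604+33√335)^2 = 729631 + 39864√335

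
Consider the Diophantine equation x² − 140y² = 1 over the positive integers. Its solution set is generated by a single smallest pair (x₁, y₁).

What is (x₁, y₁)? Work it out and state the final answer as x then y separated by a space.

d=140: √d = [11; 1,4,1,22] (ℓ=4, even), read p_3/q_3
step 0: (11, 1)  from 11·(1,0) + (0,1)
step 1: (12, 1)  from 1·(11,1) + (1,0)
step 2: (59, 5)  from 4·(12,1) + (11,1)
step 3: (71, 6)  from 1·(59,5) + (12,1)
→ (71, 6).  Check: 71²=5041, 140·6²=5040, difference 1.

71 6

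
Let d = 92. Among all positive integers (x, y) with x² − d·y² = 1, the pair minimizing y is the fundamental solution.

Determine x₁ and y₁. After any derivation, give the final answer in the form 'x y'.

d=92: √d = [9; 1,1,2,4,2,1,1,18] (ℓ=8, even), read p_7/q_7
i=0: a=9 ⇒ p=9, q=1
i=1: a=1 ⇒ p=10, q=1
i=2: a=1 ⇒ p=19, q=2
…
i=4: a=4 ⇒ p=211, q=22
…
i=6: a=1 ⇒ p=681, q=71
i=7: a=1 ⇒ p=1151, q=120
fundamental: x₁=1151, y₁=120  (since 1324801 − 92·14400 = 1)

1151 120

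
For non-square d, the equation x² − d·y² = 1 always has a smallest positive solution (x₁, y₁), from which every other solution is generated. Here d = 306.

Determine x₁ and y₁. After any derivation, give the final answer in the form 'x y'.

√306 → a₀=17, period (2,34); ℓ=2 even so k=1
k=0  a_k=17  p_k/q_k = 17/1
k=1  a_k=2  p_k/q_k = 35/2
→ (35, 2).  Check: 35²=1225, 306·2²=1224, difference 1.

35 2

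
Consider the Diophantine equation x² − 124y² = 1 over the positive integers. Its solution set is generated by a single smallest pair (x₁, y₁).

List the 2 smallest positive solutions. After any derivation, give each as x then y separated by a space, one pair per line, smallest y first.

[11; 7,2,1,1,1,…,2,7,22] for √124; ℓ=16 ⇒ convergent index 15
a_0=11:  p_0=11·1+0=11,  q_0=11·0+1=1
a_1=7:  p_1=7·11+1=78,  q_1=7·1+0=7
a_2=2:  p_2=2·78+11=167,  q_2=2·7+1=15
a_3=1:  p_3=1·167+78=245,  q_3=1·15+7=22
a_4=1:  p_4=1·245+167=412,  q_4=1·22+15=37
…
a_6=3:  p_6=3·657+412=2383,  q_6=3·59+37=214
…
a_8=4:  p_8=4·3040+2383=14543,  q_8=4·273+214=1306
a_9=1:  p_9=1·14543+3040=17583,  q_9=1·1306+273=1579
a_10=3:  p_10=3·17583+14543=67292,  q_10=3·1579+1306=6043
…
a_13=1:  p_13=1·152167+84875=237042,  q_13=1·13665+7622=21287
a_14=2:  p_14=2·237042+152167=626251,  q_14=2·21287+13665=56239
a_15=7:  p_15=7·626251+237042=4620799,  q_15=7·56239+21287=414960
(x₁, y₁) = (4620799, 414960);  4620799² − 124·414960² = 1 ✓
(x_2, y_2) = (4620799·4620799 + 124·414960·414960, 4620799·414960 + 414960·4620799) = (42703566796801, 3834893506080)

4620799 414960
42703566796801 3834893506080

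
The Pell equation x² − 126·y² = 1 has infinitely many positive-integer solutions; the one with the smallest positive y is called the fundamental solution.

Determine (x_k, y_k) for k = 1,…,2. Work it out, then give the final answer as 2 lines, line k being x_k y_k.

√126 → a₀=11, period (4,2,4,22); ℓ=4 even so k=3
a_0=11:  p_0=11·1+0=11,  q_0=11·0+1=1
…
a_2=2:  p_2=2·45+11=101,  q_2=2·4+1=9
a_3=4:  p_3=4·101+45=449,  q_3=4·9+4=40
→ (449, 40).  Check: 449²=201601, 126·40²=201600, difference 1.
n=2: (449,40)∘(449,40) = (449·449+126·40·40, 449·40+40·449) = (403201,35920)

449 40
403201 35920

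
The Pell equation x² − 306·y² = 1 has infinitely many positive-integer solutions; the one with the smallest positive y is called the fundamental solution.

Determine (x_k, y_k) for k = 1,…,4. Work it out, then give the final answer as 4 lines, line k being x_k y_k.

35 2
2449 140
171395 9798
11995201 685720

d=306: √d = [17; 2,34] (ℓ=2, even), read p_1/q_1
a_0=17:  p_0=17·1+0=17,  q_0=17·0+1=1
a_1=2:  p_1=2·17+1=35,  q_1=2·1+0=2
fundamental: x₁=35, y₁=2  (since 1225 − 306·4 = 1)
(x_2, y_2) = (35·35 + 306·2·2, 35·2 + 2·35) = (2449, 140)
(x_3, y_3) = (35·2449 + 306·2·140, 35·140 + 2·2449) = (171395, 9798)
(x_4, y_4) = (35·171395 + 306·2·9798, 35·9798 + 2·171395) = (11995201, 685720)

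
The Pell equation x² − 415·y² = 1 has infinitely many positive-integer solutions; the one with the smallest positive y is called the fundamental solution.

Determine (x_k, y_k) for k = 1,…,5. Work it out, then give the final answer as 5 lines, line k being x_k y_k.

18412804 903849
678062702284831 33284788965192
24970071273761872339444 1225732590794885332887
919538056459614718055705397121 45138347901436822389057205104
33862548008263614468078655355989935124 1662247105585933832332453329850170345

[20; 2,1,2,4,6,…,1,2,40] for √415; ℓ=16 ⇒ convergent index 15
k=0  a_k=20  p_k/q_k = 20/1
k=1  a_k=2  p_k/q_k = 41/2
…
k=4  a_k=4  p_k/q_k = 713/35
…
k=6  a_k=1  p_k/q_k = 5154/253
…
k=8  a_k=3  p_k/q_k = 33939/1666
…
k=10  a_k=1  p_k/q_k = 77473/3803
k=11  a_k=6  p_k/q_k = 508372/24955
…
k=13  a_k=2  p_k/q_k = 4730294/232201
k=14  a_k=1  p_k/q_k = 6841255/335824
k=15  a_k=2  p_k/q_k = 18412804/903849
fundamental: x₁=18412804, y₁=903849  (since 339031351142416 − 415·816943014801 = 1)
(18412804+903849√415)^2 = 678062702284831 + 33284788965192√415
(18412804+903849√415)^3 = 24970071273761872339444 + 1225732590794885332887√415
(18412804+903849√415)^4 = 919538056459614718055705397121 + 45138347901436822389057205104√415
(18412804+903849√415)^5 = 33862548008263614468078655355989935124 + 1662247105585933832332453329850170345√415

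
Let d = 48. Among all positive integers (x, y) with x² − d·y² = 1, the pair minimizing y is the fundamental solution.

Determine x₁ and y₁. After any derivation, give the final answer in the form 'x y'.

√48 → a₀=6, period (1,12); ℓ=2 even so k=1
i=0: a=6 ⇒ p=6, q=1
i=1: a=1 ⇒ p=7, q=1
fundamental: x₁=7, y₁=1  (since 49 − 48·1 = 1)

7 1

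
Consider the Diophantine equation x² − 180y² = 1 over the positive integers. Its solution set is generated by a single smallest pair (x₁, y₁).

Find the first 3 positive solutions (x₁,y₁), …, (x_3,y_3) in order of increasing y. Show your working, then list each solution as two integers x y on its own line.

[13; 2,2,2,26] for √180; ℓ=4 ⇒ convergent index 3
i=0: a=13 ⇒ p=13, q=1
…
i=2: a=2 ⇒ p=67, q=5
i=3: a=2 ⇒ p=161, q=12
→ (161, 12).  Check: 161²=25921, 180·12²=25920, difference 1.
(x_2, y_2) = (161·161 + 180·12·12, 161·12 + 12·161) = (51841, 3864)
(x_3, y_3) = (161·51841 + 180·12·3864, 161·3864 + 12·51841) = (16692641, 1244196)

161 12
51841 3864
16692641 1244196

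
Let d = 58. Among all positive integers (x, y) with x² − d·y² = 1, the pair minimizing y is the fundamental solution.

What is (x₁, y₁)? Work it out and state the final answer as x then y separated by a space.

d=58: √d = [7; 1,1,1,1,1,1,14] (ℓ=7, odd), read p_13/q_13
a_0=7:  p_0=7·1+0=7,  q_0=7·0+1=1
a_1=1:  p_1=1·7+1=8,  q_1=1·1+0=1
…
a_5=1:  p_5=1·38+23=61,  q_5=1·5+3=8
a_6=1:  p_6=1·61+38=99,  q_6=1·8+5=13
…
a_9=1:  p_9=1·1546+1447=2993,  q_9=1·203+190=393
a_10=1:  p_10=1·2993+1546=4539,  q_10=1·393+203=596
a_11=1:  p_11=1·4539+2993=7532,  q_11=1·596+393=989
a_12=1:  p_12=1·7532+4539=12071,  q_12=1·989+596=1585
a_13=1:  p_13=1·12071+7532=19603,  q_13=1·1585+989=2574
(x₁, y₁) = (19603, 2574);  19603² − 58·2574² = 1 ✓

19603 2574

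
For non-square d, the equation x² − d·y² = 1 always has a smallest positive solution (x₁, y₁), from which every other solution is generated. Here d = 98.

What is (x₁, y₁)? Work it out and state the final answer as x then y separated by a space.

99 10

[9; 1,8,1,18] for √98; ℓ=4 ⇒ convergent index 3
i=0: a=9 ⇒ p=9, q=1
…
i=2: a=8 ⇒ p=89, q=9
i=3: a=1 ⇒ p=99, q=10
fundamental: x₁=99, y₁=10  (since 9801 − 98·100 = 1)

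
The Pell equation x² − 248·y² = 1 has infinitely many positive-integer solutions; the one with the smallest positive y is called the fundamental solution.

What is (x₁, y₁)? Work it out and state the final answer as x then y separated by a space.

√248 → a₀=15, period (1,2,1,30); ℓ=4 even so k=3
i=0: a=15 ⇒ p=15, q=1
…
i=2: a=2 ⇒ p=47, q=3
i=3: a=1 ⇒ p=63, q=4
fundamental: x₁=63, y₁=4  (since 3969 − 248·16 = 1)

63 4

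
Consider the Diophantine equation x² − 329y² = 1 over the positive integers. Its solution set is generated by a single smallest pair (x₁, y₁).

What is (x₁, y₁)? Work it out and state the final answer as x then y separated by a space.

d=329: √d = [18; 7,4,2,1,1,4,1,1,2,4,7,36] (ℓ=12, even), read p_11/q_11
i=0: a=18 ⇒ p=18, q=1
i=1: a=7 ⇒ p=127, q=7
i=2: a=4 ⇒ p=526, q=29
i=3: a=2 ⇒ p=1179, q=65
…
i=5: a=1 ⇒ p=2884, q=159
i=6: a=4 ⇒ p=13241, q=730
i=7: a=1 ⇒ p=16125, q=889
i=8: a=1 ⇒ p=29366, q=1619
i=9: a=2 ⇒ p=74857, q=4127
i=10: a=4 ⇒ p=328794, q=18127
i=11: a=7 ⇒ p=2376415, q=131016
fundamental: x₁=2376415, y₁=131016  (since 5647348252225 − 329·17165192256 = 1)

2376415 131016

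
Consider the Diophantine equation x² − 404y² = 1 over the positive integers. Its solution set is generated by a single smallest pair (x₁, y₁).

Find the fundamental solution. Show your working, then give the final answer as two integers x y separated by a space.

201 10

d=404: √d = [20; 10,40] (ℓ=2, even), read p_1/q_1
i=0: a=20 ⇒ p=20, q=1
i=1: a=10 ⇒ p=201, q=10
→ (201, 10).  Check: 201²=40401, 404·10²=40400, difference 1.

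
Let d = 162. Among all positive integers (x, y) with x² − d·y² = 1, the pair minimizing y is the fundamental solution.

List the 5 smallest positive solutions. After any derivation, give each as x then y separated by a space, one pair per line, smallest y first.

19601 1540
768398401 60371080
30122754096401 2366667076620
1180872205318713601 92778082677286160
46292552162781456490001 3637086394748304967700

√162 = [12; 1,2,1,2,12,2,1,2,1,24, …], period ℓ=10 (even) → k=9
i=0: a=12 ⇒ p=12, q=1
i=1: a=1 ⇒ p=13, q=1
i=2: a=2 ⇒ p=38, q=3
…
i=5: a=12 ⇒ p=1731, q=136
i=6: a=2 ⇒ p=3602, q=283
i=7: a=1 ⇒ p=5333, q=419
i=8: a=2 ⇒ p=14268, q=1121
i=9: a=1 ⇒ p=19601, q=1540
→ (19601, 1540).  Check: 19601²=384199201, 162·1540²=384199200, difference 1.
n=2: (19601,1540)∘(19601,1540) = (19601·19601+162·1540·1540, 19601·1540+1540·19601) = (768398401,60371080)
n=3: (768398401,60371080)∘(19601,1540) = (19601·768398401+162·1540·60371080, 19601·60371080+1540·768398401) = (30122754096401,2366667076620)
n=4: (30122754096401,2366667076620)∘(19601,1540) = (19601·30122754096401+162·1540·2366667076620, 19601·2366667076620+1540·30122754096401) = (1180872205318713601,92778082677286160)
n=5: (1180872205318713601,92778082677286160)∘(19601,1540) = (19601·1180872205318713601+162·1540·92778082677286160, 19601·92778082677286160+1540·1180872205318713601) = (46292552162781456490001,3637086394748304967700)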